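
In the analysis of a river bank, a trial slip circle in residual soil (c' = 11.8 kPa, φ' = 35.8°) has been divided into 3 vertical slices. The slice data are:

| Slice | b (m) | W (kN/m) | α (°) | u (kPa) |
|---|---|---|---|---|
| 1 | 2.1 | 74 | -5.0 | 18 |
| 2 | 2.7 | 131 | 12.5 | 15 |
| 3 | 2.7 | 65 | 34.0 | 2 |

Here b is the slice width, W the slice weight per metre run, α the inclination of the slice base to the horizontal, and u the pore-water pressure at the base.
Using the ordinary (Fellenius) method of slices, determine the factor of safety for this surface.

FS = 3.75

Ordinary method of slices: FS = Σ[c'·Δl_i + (W_i cosα_i − u_i·Δl_i)·tanφ'] / Σ W_i sinα_i, with Δl_i = b_i / cosα_i.
Slice 1: Δl = 2.1/cos(-5.0°) = 2.108 m; N'_1 = 74·cos(-5.0°) − 18·2.108 = 35.8; c'Δl = 24.87; W sinα = -6.4
Slice 2: Δl = 2.7/cos12.5° = 2.766 m; N'_2 = 131·cos12.5° − 15·2.766 = 86.4; c'Δl = 32.63; W sinα = 28.4
Slice 3: Δl = 2.7/cos34.0° = 3.257 m; N'_3 = 65·cos34.0° − 2·3.257 = 47.4; c'Δl = 38.43; W sinα = 36.3
Σc'Δl = 95.9 kN/m; ΣN' = 169.6 kN/m; ΣW sinα = 58.3 kN/m
Resisting = 95.9 + 169.6·tan35.8° = 95.9 + 122.3 = 218.2 kN/m
FS = 218.2 / 58.3 = 3.746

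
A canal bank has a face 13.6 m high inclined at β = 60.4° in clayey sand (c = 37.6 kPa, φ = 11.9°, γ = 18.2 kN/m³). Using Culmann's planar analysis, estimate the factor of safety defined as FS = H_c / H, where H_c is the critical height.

FS = 1.53

H_c = (4c/γ) · sinβ cosφ / [1 − cos(β − φ)]
    = (4·37.6/18.2) · sin60.4°·cos11.9° / [1 − cos48.5°]
    = 8.264 · 0.8508 / 0.3374 = 20.84 m
FS = H_c / H = 20.84 / 13.6 = 1.532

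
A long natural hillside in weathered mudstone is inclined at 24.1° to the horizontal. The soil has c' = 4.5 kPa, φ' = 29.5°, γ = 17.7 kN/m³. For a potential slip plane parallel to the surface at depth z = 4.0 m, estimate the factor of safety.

For an infinite slope with a slip plane parallel to the surface (no pore pressure): FS = [c' + γz cos²β tanφ'] / [γz sinβ cosβ].
γz = 17.7·4.0 = 70.80 kN/m²
Numerator = 4.5 + 70.80·cos²24.1°·tan29.5° = 4.5 + 70.80·0.8333·0.5658 = 37.878 kPa
Denominator = 70.80·sin24.1°·cos24.1° = 70.80·0.4083·0.9128 = 26.390 kPa
FS = 37.878 / 26.390 = 1.435

FS = 1.44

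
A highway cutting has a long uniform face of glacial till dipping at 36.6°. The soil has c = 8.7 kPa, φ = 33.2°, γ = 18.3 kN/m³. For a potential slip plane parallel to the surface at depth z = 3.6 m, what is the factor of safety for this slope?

For an infinite slope with a slip plane parallel to the surface (no pore pressure): FS = [c + γz cos²β tanφ] / [γz sinβ cosβ].
γz = 18.3·3.6 = 65.88 kN/m²
Numerator = 8.7 + 65.88·cos²36.6°·tan33.2° = 8.7 + 65.88·0.6445·0.6544 = 36.486 kPa
Denominator = 65.88·sin36.6°·cos36.6° = 65.88·0.5962·0.8028 = 31.534 kPa
FS = 36.486 / 31.534 = 1.157

FS = 1.16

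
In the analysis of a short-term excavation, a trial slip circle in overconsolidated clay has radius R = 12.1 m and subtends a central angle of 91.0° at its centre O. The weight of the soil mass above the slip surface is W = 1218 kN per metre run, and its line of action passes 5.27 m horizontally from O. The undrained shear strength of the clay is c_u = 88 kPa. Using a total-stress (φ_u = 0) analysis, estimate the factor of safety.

FS = 3.19

Taking moments about the centre O, the resisting moment is provided by the undrained shear strength acting along the arc:
Arc length L_a = R·θ = 12.1·(91.0°·π/180) = 12.1·1.5882 = 19.22 m
M_R = c_u·L_a·R = 88·19.22·12.1 = 20463.1 kN·m/m
M_D = W·d = 1218·5.27 = 6418.9 kN·m/m
FS = M_R / M_D = 20463.1 / 6418.9 = 3.188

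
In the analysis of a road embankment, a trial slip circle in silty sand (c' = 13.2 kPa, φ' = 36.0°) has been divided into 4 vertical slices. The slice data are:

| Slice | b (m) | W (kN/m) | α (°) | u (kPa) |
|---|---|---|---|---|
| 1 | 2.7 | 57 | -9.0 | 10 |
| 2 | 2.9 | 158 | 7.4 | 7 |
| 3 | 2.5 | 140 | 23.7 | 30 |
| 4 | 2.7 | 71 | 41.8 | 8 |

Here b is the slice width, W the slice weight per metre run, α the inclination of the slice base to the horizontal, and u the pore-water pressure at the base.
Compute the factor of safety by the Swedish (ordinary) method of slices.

Ordinary method of slices: FS = Σ[c'·Δl_i + (W_i cosα_i − u_i·Δl_i)·tanφ'] / Σ W_i sinα_i, with Δl_i = b_i / cosα_i.
Slice 1: Δl = 2.7/cos(-9.0°) = 2.734 m; N'_1 = 57·cos(-9.0°) − 10·2.734 = 29.0; c'Δl = 36.08; W sinα = -8.9
Slice 2: Δl = 2.9/cos7.4° = 2.924 m; N'_2 = 158·cos7.4° − 7·2.924 = 136.2; c'Δl = 38.60; W sinα = 20.3
Slice 3: Δl = 2.5/cos23.7° = 2.730 m; N'_3 = 140·cos23.7° − 30·2.730 = 46.3; c'Δl = 36.04; W sinα = 56.3
Slice 4: Δl = 2.7/cos41.8° = 3.622 m; N'_4 = 71·cos41.8° − 8·3.622 = 24.0; c'Δl = 47.81; W sinα = 47.3
Σc'Δl = 158.5 kN/m; ΣN' = 235.4 kN/m; ΣW sinα = 115.0 kN/m
Resisting = 158.5 + 235.4·tan36.0° = 158.5 + 171.0 = 329.6 kN/m
FS = 329.6 / 115.0 = 2.865

FS = 2.87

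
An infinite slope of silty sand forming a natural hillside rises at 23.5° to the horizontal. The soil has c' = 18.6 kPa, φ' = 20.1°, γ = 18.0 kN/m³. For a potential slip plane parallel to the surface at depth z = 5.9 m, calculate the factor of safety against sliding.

FS = 1.32

For an infinite slope with a slip plane parallel to the surface (no pore pressure): FS = [c' + γz cos²β tanφ'] / [γz sinβ cosβ].
γz = 18.0·5.9 = 106.20 kN/m²
Numerator = 18.6 + 106.20·cos²23.5°·tan20.1° = 18.6 + 106.20·0.8410·0.3659 = 51.284 kPa
Denominator = 106.20·sin23.5°·cos23.5° = 106.20·0.3987·0.9171 = 38.835 kPa
FS = 51.284 / 38.835 = 1.321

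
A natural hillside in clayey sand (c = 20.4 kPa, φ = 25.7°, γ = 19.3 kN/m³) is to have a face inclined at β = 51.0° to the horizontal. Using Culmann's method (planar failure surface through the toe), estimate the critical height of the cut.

Culmann's analysis gives the critical failure plane at α_cr = (β + φ)/2 = (51.0 + 25.7)/2 = 38.4°, and the critical height
H_c = (4c/γ) · sinβ cosφ / [1 − cos(β − φ)]
    = (4·20.4/19.3) · sin51.0°·cos25.7° / [1 − cos(25.3°)]
    = 4.228 · 0.7771·0.9011 / [1 − 0.9041]
    = 4.228 · 0.7003 / 0.0959
    = 30.87 m

H_c = 30.87 m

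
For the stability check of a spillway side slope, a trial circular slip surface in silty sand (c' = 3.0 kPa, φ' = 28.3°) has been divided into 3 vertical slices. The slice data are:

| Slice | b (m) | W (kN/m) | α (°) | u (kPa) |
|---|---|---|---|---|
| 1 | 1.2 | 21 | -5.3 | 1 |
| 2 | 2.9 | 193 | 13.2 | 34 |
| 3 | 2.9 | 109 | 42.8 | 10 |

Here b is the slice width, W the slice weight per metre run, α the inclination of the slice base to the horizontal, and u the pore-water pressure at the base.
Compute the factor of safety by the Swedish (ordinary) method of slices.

Ordinary method of slices: FS = Σ[c'·Δl_i + (W_i cosα_i − u_i·Δl_i)·tanφ'] / Σ W_i sinα_i, with Δl_i = b_i / cosα_i.
Slice 1: Δl = 1.2/cos(-5.3°) = 1.205 m; N'_1 = 21·cos(-5.3°) − 1·1.205 = 19.7; c'Δl = 3.62; W sinα = -1.9
Slice 2: Δl = 2.9/cos13.2° = 2.979 m; N'_2 = 193·cos13.2° − 34·2.979 = 86.6; c'Δl = 8.94; W sinα = 44.1
Slice 3: Δl = 2.9/cos42.8° = 3.952 m; N'_3 = 109·cos42.8° − 10·3.952 = 40.5; c'Δl = 11.86; W sinα = 74.1
Σc'Δl = 24.4 kN/m; ΣN' = 146.8 kN/m; ΣW sinα = 116.2 kN/m
Resisting = 24.4 + 146.8·tan28.3° = 24.4 + 79.0 = 103.4 kN/m
FS = 103.4 / 116.2 = 0.890

FS = 0.89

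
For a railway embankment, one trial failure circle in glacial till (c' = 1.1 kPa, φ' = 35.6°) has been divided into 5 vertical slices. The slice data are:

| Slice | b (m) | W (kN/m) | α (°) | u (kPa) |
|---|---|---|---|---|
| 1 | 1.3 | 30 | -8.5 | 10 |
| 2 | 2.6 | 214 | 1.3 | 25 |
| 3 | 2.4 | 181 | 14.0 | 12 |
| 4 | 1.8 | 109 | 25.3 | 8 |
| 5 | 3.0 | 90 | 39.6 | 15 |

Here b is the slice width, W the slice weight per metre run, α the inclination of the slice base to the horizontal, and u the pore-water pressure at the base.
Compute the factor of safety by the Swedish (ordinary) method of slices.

FS = 2.05

Ordinary method of slices: FS = Σ[c'·Δl_i + (W_i cosα_i − u_i·Δl_i)·tanφ'] / Σ W_i sinα_i, with Δl_i = b_i / cosα_i.
Slice 1: Δl = 1.3/cos(-8.5°) = 1.314 m; N'_1 = 30·cos(-8.5°) − 10·1.314 = 16.5; c'Δl = 1.45; W sinα = -4.4
Slice 2: Δl = 2.6/cos1.3° = 2.601 m; N'_2 = 214·cos1.3° − 25·2.601 = 148.9; c'Δl = 2.86; W sinα = 4.9
Slice 3: Δl = 2.4/cos14.0° = 2.473 m; N'_3 = 181·cos14.0° − 12·2.473 = 145.9; c'Δl = 2.72; W sinα = 43.8
Slice 4: Δl = 1.8/cos25.3° = 1.991 m; N'_4 = 109·cos25.3° − 8·1.991 = 82.6; c'Δl = 2.19; W sinα = 46.6
Slice 5: Δl = 3.0/cos39.6° = 3.894 m; N'_5 = 90·cos39.6° − 15·3.894 = 10.9; c'Δl = 4.28; W sinα = 57.4
Σc'Δl = 13.5 kN/m; ΣN' = 405.0 kN/m; ΣW sinα = 148.2 kN/m
Resisting = 13.5 + 405.0·tan35.6° = 13.5 + 289.9 = 303.4 kN/m
FS = 303.4 / 148.2 = 2.048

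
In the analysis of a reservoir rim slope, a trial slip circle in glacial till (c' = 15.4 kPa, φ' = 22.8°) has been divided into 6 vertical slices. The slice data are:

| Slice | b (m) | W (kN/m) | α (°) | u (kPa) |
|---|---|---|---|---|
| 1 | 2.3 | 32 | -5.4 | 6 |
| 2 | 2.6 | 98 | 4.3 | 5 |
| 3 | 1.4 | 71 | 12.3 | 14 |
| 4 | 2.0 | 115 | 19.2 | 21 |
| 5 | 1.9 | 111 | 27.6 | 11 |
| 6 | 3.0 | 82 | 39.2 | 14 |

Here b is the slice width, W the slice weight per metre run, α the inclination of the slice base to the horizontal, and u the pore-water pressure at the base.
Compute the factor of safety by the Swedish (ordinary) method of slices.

FS = 2.18

Ordinary method of slices: FS = Σ[c'·Δl_i + (W_i cosα_i − u_i·Δl_i)·tanφ'] / Σ W_i sinα_i, with Δl_i = b_i / cosα_i.
Slice 1: Δl = 2.3/cos(-5.4°) = 2.310 m; N'_1 = 32·cos(-5.4°) − 6·2.310 = 18.0; c'Δl = 35.58; W sinα = -3.0
Slice 2: Δl = 2.6/cos4.3° = 2.607 m; N'_2 = 98·cos4.3° − 5·2.607 = 84.7; c'Δl = 40.15; W sinα = 7.3
Slice 3: Δl = 1.4/cos12.3° = 1.433 m; N'_3 = 71·cos12.3° − 14·1.433 = 49.3; c'Δl = 22.07; W sinα = 15.1
Slice 4: Δl = 2.0/cos19.2° = 2.118 m; N'_4 = 115·cos19.2° − 21·2.118 = 64.1; c'Δl = 32.61; W sinα = 37.8
Slice 5: Δl = 1.9/cos27.6° = 2.144 m; N'_5 = 111·cos27.6° − 11·2.144 = 74.8; c'Δl = 33.02; W sinα = 51.4
Slice 6: Δl = 3.0/cos39.2° = 3.871 m; N'_6 = 82·cos39.2° − 14·3.871 = 9.3; c'Δl = 59.62; W sinα = 51.8
Σc'Δl = 223.0 kN/m; ΣN' = 300.3 kN/m; ΣW sinα = 160.5 kN/m
Resisting = 223.0 + 300.3·tan22.8° = 223.0 + 126.2 = 349.3 kN/m
FS = 349.3 / 160.5 = 2.176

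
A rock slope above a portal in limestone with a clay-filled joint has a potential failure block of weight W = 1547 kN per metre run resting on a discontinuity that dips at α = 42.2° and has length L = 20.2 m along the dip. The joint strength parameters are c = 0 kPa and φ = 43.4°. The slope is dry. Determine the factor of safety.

FS = 1.04

Resolving the block weight along and normal to the plane and applying the Mohr–Coulomb strength on the joint:
N' = W cosα = 1547·cos42.2° = 1146.0 kN/m
Driving force T = W sinα = 1547·sin42.2° = 1039.2 kN/m
Resisting force R = c·L + N'·tanφ = 0·20.2 + 1146.0·tan43.4° = 0.0 + 1083.7 = 1083.7 kN/m
FS = R / T = 1083.7 / 1039.2 = 1.043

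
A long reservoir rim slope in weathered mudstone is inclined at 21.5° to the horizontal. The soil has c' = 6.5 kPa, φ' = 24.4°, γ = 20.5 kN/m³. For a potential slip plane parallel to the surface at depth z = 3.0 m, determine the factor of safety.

FS = 1.46

For an infinite slope with a slip plane parallel to the surface (no pore pressure): FS = [c' + γz cos²β tanφ'] / [γz sinβ cosβ].
γz = 20.5·3.0 = 61.50 kN/m²
Numerator = 6.5 + 61.50·cos²21.5°·tan24.4° = 6.5 + 61.50·0.8657·0.4536 = 30.650 kPa
Denominator = 61.50·sin21.5°·cos21.5° = 61.50·0.3665·0.9304 = 20.971 kPa
FS = 30.650 / 20.971 = 1.462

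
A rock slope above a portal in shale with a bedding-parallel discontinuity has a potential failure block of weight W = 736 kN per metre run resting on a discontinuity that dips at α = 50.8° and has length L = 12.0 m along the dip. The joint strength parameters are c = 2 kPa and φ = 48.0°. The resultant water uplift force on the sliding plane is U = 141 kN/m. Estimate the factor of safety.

Resolving the block weight along and normal to the plane and applying the Mohr–Coulomb strength on the joint:
N' = W cosα − U = 736·cos50.8° − 141 = 324.2 kN/m
Driving force T = W sinα = 736·sin50.8° = 570.4 kN/m
Resisting force R = c·L + N'·tanφ = 2·12.0 + 324.2·tan48.0° = 24.0 + 360.0 = 384.0 kN/m
FS = R / T = 384.0 / 570.4 = 0.673

FS = 0.67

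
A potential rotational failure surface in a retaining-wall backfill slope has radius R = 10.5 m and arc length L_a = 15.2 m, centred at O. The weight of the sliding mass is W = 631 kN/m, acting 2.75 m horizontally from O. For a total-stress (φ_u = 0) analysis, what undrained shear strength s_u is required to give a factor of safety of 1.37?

FS = s_u·L_a·R / (W·d), so s_u = FS·W·d / (L_a·R).
s_u = 1.37·631·2.75 / (15.20·10.5) = 2377.3 / 159.60 = 14.90 kPa

s_u = 14.9 kPa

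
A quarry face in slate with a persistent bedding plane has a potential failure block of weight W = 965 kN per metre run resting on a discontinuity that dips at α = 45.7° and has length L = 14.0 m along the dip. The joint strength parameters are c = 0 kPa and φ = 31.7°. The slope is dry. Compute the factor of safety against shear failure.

FS = 0.60

Resolving the block weight along and normal to the plane and applying the Mohr–Coulomb strength on the joint:
N' = W cosα = 965·cos45.7° = 674.0 kN/m
Driving force T = W sinα = 965·sin45.7° = 690.6 kN/m
Resisting force R = c·L + N'·tanφ = 0·14.0 + 674.0·tan31.7° = 0.0 + 416.3 = 416.3 kN/m
FS = R / T = 416.3 / 690.6 = 0.603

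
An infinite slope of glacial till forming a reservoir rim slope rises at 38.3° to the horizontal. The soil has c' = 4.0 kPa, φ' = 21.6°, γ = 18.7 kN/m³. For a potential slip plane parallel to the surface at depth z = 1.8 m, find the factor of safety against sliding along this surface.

For an infinite slope with a slip plane parallel to the surface (no pore pressure): FS = [c' + γz cos²β tanφ'] / [γz sinβ cosβ].
γz = 18.7·1.8 = 33.66 kN/m²
Numerator = 4.0 + 33.66·cos²38.3°·tan21.6° = 4.0 + 33.66·0.6159·0.3959 = 12.208 kPa
Denominator = 33.66·sin38.3°·cos38.3° = 33.66·0.6198·0.7848 = 16.372 kPa
FS = 12.208 / 16.372 = 0.746

FS = 0.75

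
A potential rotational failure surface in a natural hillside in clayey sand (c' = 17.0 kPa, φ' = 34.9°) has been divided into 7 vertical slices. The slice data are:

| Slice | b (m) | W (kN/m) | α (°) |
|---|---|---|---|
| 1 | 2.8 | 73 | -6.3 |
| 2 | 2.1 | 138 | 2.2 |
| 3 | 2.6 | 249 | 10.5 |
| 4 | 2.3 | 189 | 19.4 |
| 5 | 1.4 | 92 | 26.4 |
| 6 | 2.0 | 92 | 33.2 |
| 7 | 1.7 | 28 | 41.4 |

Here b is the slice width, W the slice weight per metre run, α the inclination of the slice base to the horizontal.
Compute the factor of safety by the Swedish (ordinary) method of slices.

FS = 3.92

Ordinary method of slices: FS = Σ[c'·Δl_i + (W_i cosα_i)·tanφ'] / Σ W_i sinα_i, with Δl_i = b_i / cosα_i.
Slice 1: Δl = 2.8/cos(-6.3°) = 2.817 m; N'_1 = 73·cos(-6.3°) = 72.6; c'Δl = 47.89; W sinα = -8.0
Slice 2: Δl = 2.1/cos2.2° = 2.102 m; N'_2 = 138·cos2.2° = 137.9; c'Δl = 35.73; W sinα = 5.3
Slice 3: Δl = 2.6/cos10.5° = 2.644 m; N'_3 = 249·cos10.5° = 244.8; c'Δl = 44.95; W sinα = 45.4
Slice 4: Δl = 2.3/cos19.4° = 2.438 m; N'_4 = 189·cos19.4° = 178.3; c'Δl = 41.45; W sinα = 62.8
Slice 5: Δl = 1.4/cos26.4° = 1.563 m; N'_5 = 92·cos26.4° = 82.4; c'Δl = 26.57; W sinα = 40.9
Slice 6: Δl = 2.0/cos33.2° = 2.390 m; N'_6 = 92·cos33.2° = 77.0; c'Δl = 40.63; W sinα = 50.4
Slice 7: Δl = 1.7/cos41.4° = 2.266 m; N'_7 = 28·cos41.4° = 21.0; c'Δl = 38.53; W sinα = 18.5
Σc'Δl = 275.8 kN/m; ΣN' = 813.9 kN/m; ΣW sinα = 215.2 kN/m
Resisting = 275.8 + 813.9·tan34.9° = 275.8 + 567.8 = 843.6 kN/m
FS = 843.6 / 215.2 = 3.919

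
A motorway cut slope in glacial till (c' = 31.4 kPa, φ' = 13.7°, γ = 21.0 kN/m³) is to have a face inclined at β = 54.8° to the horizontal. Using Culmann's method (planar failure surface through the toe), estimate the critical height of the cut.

Culmann's analysis gives the critical failure plane at α_cr = (β + φ')/2 = (54.8 + 13.7)/2 = 34.2°, and the critical height
H_c = (4c'/γ) · sinβ cosφ' / [1 − cos(β − φ')]
    = (4·31.4/21.0) · sin54.8°·cos13.7° / [1 − cos(41.1°)]
    = 5.981 · 0.8171·0.9715 / [1 − 0.7536]
    = 5.981 · 0.7939 / 0.2464
    = 19.27 m

H_c = 19.27 m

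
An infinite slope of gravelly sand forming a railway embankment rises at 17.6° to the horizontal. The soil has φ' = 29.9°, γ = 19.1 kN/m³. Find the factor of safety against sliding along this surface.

For a dry cohesionless infinite slope the factor of safety is FS = tanφ' / tanβ.
FS = tan29.9° / tan17.6° = 0.5750 / 0.3172 = 1.813

FS = 1.81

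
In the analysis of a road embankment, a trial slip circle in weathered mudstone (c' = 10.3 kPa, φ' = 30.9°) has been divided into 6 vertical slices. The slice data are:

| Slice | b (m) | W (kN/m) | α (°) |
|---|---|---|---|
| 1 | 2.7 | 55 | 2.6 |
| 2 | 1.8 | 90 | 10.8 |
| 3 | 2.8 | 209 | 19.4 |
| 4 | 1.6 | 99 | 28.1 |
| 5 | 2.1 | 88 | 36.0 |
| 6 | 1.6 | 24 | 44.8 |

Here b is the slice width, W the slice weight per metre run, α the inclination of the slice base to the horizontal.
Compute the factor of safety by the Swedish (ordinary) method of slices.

Ordinary method of slices: FS = Σ[c'·Δl_i + (W_i cosα_i)·tanφ'] / Σ W_i sinα_i, with Δl_i = b_i / cosα_i.
Slice 1: Δl = 2.7/cos2.6° = 2.703 m; N'_1 = 55·cos2.6° = 54.9; c'Δl = 27.84; W sinα = 2.5
Slice 2: Δl = 1.8/cos10.8° = 1.832 m; N'_2 = 90·cos10.8° = 88.4; c'Δl = 18.87; W sinα = 16.9
Slice 3: Δl = 2.8/cos19.4° = 2.969 m; N'_3 = 209·cos19.4° = 197.1; c'Δl = 30.58; W sinα = 69.4
Slice 4: Δl = 1.6/cos28.1° = 1.814 m; N'_4 = 99·cos28.1° = 87.3; c'Δl = 18.68; W sinα = 46.6
Slice 5: Δl = 2.1/cos36.0° = 2.596 m; N'_5 = 88·cos36.0° = 71.2; c'Δl = 26.74; W sinα = 51.7
Slice 6: Δl = 1.6/cos44.8° = 2.255 m; N'_6 = 24·cos44.8° = 17.0; c'Δl = 23.23; W sinα = 16.9
Σc'Δl = 145.9 kN/m; ΣN' = 516.0 kN/m; ΣW sinα = 204.0 kN/m
Resisting = 145.9 + 516.0·tan30.9° = 145.9 + 308.8 = 454.8 kN/m
FS = 454.8 / 204.0 = 2.229

FS = 2.23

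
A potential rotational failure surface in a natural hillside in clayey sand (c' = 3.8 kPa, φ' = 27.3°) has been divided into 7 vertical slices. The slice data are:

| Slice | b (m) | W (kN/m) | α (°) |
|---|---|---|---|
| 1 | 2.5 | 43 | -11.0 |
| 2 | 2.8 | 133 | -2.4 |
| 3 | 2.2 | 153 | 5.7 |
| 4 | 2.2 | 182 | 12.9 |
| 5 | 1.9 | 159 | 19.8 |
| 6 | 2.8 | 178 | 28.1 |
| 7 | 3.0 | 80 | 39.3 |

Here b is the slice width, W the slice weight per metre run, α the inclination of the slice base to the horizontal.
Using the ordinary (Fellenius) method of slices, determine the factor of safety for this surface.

FS = 2.27

Ordinary method of slices: FS = Σ[c'·Δl_i + (W_i cosα_i)·tanφ'] / Σ W_i sinα_i, with Δl_i = b_i / cosα_i.
Slice 1: Δl = 2.5/cos(-11.0°) = 2.547 m; N'_1 = 43·cos(-11.0°) = 42.2; c'Δl = 9.68; W sinα = -8.2
Slice 2: Δl = 2.8/cos(-2.4°) = 2.802 m; N'_2 = 133·cos(-2.4°) = 132.9; c'Δl = 10.65; W sinα = -5.6
Slice 3: Δl = 2.2/cos5.7° = 2.211 m; N'_3 = 153·cos5.7° = 152.2; c'Δl = 8.40; W sinα = 15.2
Slice 4: Δl = 2.2/cos12.9° = 2.257 m; N'_4 = 182·cos12.9° = 177.4; c'Δl = 8.58; W sinα = 40.6
Slice 5: Δl = 1.9/cos19.8° = 2.019 m; N'_5 = 159·cos19.8° = 149.6; c'Δl = 7.67; W sinα = 53.9
Slice 6: Δl = 2.8/cos28.1° = 3.174 m; N'_6 = 178·cos28.1° = 157.0; c'Δl = 12.06; W sinα = 83.8
Slice 7: Δl = 3.0/cos39.3° = 3.877 m; N'_7 = 80·cos39.3° = 61.9; c'Δl = 14.73; W sinα = 50.7
Σc'Δl = 71.8 kN/m; ΣN' = 873.3 kN/m; ΣW sinα = 230.4 kN/m
Resisting = 71.8 + 873.3·tan27.3° = 71.8 + 450.7 = 522.5 kN/m
FS = 522.5 / 230.4 = 2.268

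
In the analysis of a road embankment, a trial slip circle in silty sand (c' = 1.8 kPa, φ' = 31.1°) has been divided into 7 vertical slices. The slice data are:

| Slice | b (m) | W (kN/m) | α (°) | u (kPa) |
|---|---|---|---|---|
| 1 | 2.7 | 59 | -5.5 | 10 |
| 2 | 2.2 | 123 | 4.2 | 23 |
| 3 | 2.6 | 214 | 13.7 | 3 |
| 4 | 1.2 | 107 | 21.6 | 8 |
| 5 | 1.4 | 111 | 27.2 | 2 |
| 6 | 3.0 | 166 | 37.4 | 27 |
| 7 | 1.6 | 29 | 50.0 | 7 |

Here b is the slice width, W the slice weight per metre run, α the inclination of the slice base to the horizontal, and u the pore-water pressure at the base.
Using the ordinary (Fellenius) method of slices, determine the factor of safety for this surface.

FS = 1.29

Ordinary method of slices: FS = Σ[c'·Δl_i + (W_i cosα_i − u_i·Δl_i)·tanφ'] / Σ W_i sinα_i, with Δl_i = b_i / cosα_i.
Slice 1: Δl = 2.7/cos(-5.5°) = 2.712 m; N'_1 = 59·cos(-5.5°) − 10·2.712 = 31.6; c'Δl = 4.88; W sinα = -5.7
Slice 2: Δl = 2.2/cos4.2° = 2.206 m; N'_2 = 123·cos4.2° − 23·2.206 = 71.9; c'Δl = 3.97; W sinα = 9.0
Slice 3: Δl = 2.6/cos13.7° = 2.676 m; N'_3 = 214·cos13.7° − 3·2.676 = 199.9; c'Δl = 4.82; W sinα = 50.7
Slice 4: Δl = 1.2/cos21.6° = 1.291 m; N'_4 = 107·cos21.6° − 8·1.291 = 89.2; c'Δl = 2.32; W sinα = 39.4
Slice 5: Δl = 1.4/cos27.2° = 1.574 m; N'_5 = 111·cos27.2° − 2·1.574 = 95.6; c'Δl = 2.83; W sinα = 50.7
Slice 6: Δl = 3.0/cos37.4° = 3.776 m; N'_6 = 166·cos37.4° − 27·3.776 = 29.9; c'Δl = 6.80; W sinα = 100.8
Slice 7: Δl = 1.6/cos50.0° = 2.489 m; N'_7 = 29·cos50.0° − 7·2.489 = 1.2; c'Δl = 4.48; W sinα = 22.2
Σc'Δl = 30.1 kN/m; ΣN' = 519.3 kN/m; ΣW sinα = 267.2 kN/m
Resisting = 30.1 + 519.3·tan31.1° = 30.1 + 313.3 = 343.4 kN/m
FS = 343.4 / 267.2 = 1.285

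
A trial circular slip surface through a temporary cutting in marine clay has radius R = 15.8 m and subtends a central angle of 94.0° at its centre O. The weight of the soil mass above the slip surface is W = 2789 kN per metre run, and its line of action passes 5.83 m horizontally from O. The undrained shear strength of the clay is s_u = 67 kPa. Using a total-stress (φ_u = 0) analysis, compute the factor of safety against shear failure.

FS = 1.69

Taking moments about the centre O, the resisting moment is provided by the undrained shear strength acting along the arc:
Arc length L_a = R·θ = 15.8·(94.0°·π/180) = 15.8·1.6406 = 25.92 m
M_R = s_u·L_a·R = 67·25.92·15.8 = 27440.6 kN·m/m
M_D = W·d = 2789·5.83 = 16259.9 kN·m/m
FS = M_R / M_D = 27440.6 / 16259.9 = 1.688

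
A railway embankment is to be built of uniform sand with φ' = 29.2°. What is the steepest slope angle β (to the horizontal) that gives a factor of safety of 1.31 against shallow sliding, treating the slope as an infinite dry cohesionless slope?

β = 23.1°

For an infinite dry cohesionless slope FS = tanφ'/tanβ, so tanβ = tanφ' / FS.
tanβ = tan29.2° / 1.31 = 0.5589 / 1.31 = 0.4266
β = arctan(0.4266) = 23.10°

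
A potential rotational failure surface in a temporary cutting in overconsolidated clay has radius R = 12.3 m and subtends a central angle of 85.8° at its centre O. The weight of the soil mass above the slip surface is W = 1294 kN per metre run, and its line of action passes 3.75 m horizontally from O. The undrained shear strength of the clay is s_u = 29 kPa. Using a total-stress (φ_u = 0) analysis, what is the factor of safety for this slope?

FS = 1.35

Taking moments about the centre O, the resisting moment is provided by the undrained shear strength acting along the arc:
Arc length L_a = R·θ = 12.3·(85.8°·π/180) = 12.3·1.4975 = 18.42 m
M_R = s_u·L_a·R = 29·18.42·12.3 = 6570.1 kN·m/m
M_D = W·d = 1294·3.75 = 4852.5 kN·m/m
FS = M_R / M_D = 6570.1 / 4852.5 = 1.354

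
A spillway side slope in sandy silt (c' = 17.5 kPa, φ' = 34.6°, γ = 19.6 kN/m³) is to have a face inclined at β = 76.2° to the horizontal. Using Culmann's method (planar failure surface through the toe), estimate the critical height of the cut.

H_c = 11.32 m

Culmann's analysis gives the critical failure plane at α_cr = (β + φ')/2 = (76.2 + 34.6)/2 = 55.4°, and the critical height
H_c = (4c'/γ) · sinβ cosφ' / [1 − cos(β − φ')]
    = (4·17.5/19.6) · sin76.2°·cos34.6° / [1 − cos(41.6°)]
    = 3.571 · 0.9711·0.8231 / [1 − 0.7478]
    = 3.571 · 0.7994 / 0.2522
    = 11.32 m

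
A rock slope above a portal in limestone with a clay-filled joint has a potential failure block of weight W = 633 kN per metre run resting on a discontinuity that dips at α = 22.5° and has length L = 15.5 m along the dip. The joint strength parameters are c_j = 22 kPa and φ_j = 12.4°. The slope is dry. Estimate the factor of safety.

Resolving the block weight along and normal to the plane and applying the Mohr–Coulomb strength on the joint:
N' = W cosα = 633·cos22.5° = 584.8 kN/m
Driving force T = W sinα = 633·sin22.5° = 242.2 kN/m
Resisting force R = c_j·L + N'·tanφ_j = 22·15.5 + 584.8·tan12.4° = 341.0 + 128.6 = 469.6 kN/m
FS = R / T = 469.6 / 242.2 = 1.939

FS = 1.94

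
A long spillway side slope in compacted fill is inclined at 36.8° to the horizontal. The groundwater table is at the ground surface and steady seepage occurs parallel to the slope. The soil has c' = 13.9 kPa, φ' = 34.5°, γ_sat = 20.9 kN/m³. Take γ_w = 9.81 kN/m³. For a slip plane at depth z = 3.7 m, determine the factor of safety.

FS = 0.86

With seepage parallel to the slope and the water table at the surface, the effective normal stress on the slip plane uses the buoyant unit weight γ' = γ_sat − γ_w while the driving shear stress uses γ_sat:
FS = [c' + γ' z cos²β tanφ'] / [γ_sat z sinβ cosβ]
γ' = 20.9 − 9.81 = 11.09 kN/m³
Numerator = 13.9 + 11.09·3.7·cos²36.8°·tan34.5° = 13.9 + 11.09·3.7·0.6412·0.6873 = 31.982 kPa
Denominator = 20.9·3.7·sin36.8°·cos36.8° = 20.9·3.7·0.5990·0.8007 = 37.092 kPa
FS = 31.982 / 37.092 = 0.862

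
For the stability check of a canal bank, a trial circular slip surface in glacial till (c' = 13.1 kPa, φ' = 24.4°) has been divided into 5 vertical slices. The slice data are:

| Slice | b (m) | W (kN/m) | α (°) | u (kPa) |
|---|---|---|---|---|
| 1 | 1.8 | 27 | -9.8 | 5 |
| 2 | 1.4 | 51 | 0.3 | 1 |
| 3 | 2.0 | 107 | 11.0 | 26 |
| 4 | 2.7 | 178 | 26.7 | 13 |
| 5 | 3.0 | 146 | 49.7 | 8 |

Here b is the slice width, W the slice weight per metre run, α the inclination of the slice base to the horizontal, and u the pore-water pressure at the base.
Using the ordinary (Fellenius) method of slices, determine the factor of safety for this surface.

FS = 1.46

Ordinary method of slices: FS = Σ[c'·Δl_i + (W_i cosα_i − u_i·Δl_i)·tanφ'] / Σ W_i sinα_i, with Δl_i = b_i / cosα_i.
Slice 1: Δl = 1.8/cos(-9.8°) = 1.827 m; N'_1 = 27·cos(-9.8°) − 5·1.827 = 17.5; c'Δl = 23.93; W sinα = -4.6
Slice 2: Δl = 1.4/cos0.3° = 1.400 m; N'_2 = 51·cos0.3° − 1·1.400 = 49.6; c'Δl = 18.34; W sinα = 0.3
Slice 3: Δl = 2.0/cos11.0° = 2.037 m; N'_3 = 107·cos11.0° − 26·2.037 = 52.1; c'Δl = 26.69; W sinα = 20.4
Slice 4: Δl = 2.7/cos26.7° = 3.022 m; N'_4 = 178·cos26.7° − 13·3.022 = 119.7; c'Δl = 39.59; W sinα = 80.0
Slice 5: Δl = 3.0/cos49.7° = 4.638 m; N'_5 = 146·cos49.7° − 8·4.638 = 57.3; c'Δl = 60.76; W sinα = 111.3
Σc'Δl = 169.3 kN/m; ΣN' = 296.2 kN/m; ΣW sinα = 207.4 kN/m
Resisting = 169.3 + 296.2·tan24.4° = 169.3 + 134.4 = 303.7 kN/m
FS = 303.7 / 207.4 = 1.464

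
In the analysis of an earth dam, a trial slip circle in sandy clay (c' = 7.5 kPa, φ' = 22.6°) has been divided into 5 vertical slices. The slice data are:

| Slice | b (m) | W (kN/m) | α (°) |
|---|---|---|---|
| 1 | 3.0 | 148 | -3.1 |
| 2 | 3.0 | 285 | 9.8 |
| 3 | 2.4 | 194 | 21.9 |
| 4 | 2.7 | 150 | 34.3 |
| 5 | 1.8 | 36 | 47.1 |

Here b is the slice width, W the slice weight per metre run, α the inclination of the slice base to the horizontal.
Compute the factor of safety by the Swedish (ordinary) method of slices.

Ordinary method of slices: FS = Σ[c'·Δl_i + (W_i cosα_i)·tanφ'] / Σ W_i sinα_i, with Δl_i = b_i / cosα_i.
Slice 1: Δl = 3.0/cos(-3.1°) = 3.004 m; N'_1 = 148·cos(-3.1°) = 147.8; c'Δl = 22.53; W sinα = -8.0
Slice 2: Δl = 3.0/cos9.8° = 3.044 m; N'_2 = 285·cos9.8° = 280.8; c'Δl = 22.83; W sinα = 48.5
Slice 3: Δl = 2.4/cos21.9° = 2.587 m; N'_3 = 194·cos21.9° = 180.0; c'Δl = 19.40; W sinα = 72.4
Slice 4: Δl = 2.7/cos34.3° = 3.268 m; N'_4 = 150·cos34.3° = 123.9; c'Δl = 24.51; W sinα = 84.5
Slice 5: Δl = 1.8/cos47.1° = 2.644 m; N'_5 = 36·cos47.1° = 24.5; c'Δl = 19.83; W sinα = 26.4
Σc'Δl = 109.1 kN/m; ΣN' = 757.0 kN/m; ΣW sinα = 223.8 kN/m
Resisting = 109.1 + 757.0·tan22.6° = 109.1 + 315.1 = 424.2 kN/m
FS = 424.2 / 223.8 = 1.896

FS = 1.90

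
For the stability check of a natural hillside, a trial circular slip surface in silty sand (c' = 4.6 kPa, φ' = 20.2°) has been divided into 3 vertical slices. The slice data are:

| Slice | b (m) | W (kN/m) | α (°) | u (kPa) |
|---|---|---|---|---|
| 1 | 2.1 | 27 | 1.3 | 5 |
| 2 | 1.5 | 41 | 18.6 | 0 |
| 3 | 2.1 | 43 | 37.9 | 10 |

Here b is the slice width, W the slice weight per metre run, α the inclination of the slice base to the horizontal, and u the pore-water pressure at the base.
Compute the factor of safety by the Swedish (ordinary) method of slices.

Ordinary method of slices: FS = Σ[c'·Δl_i + (W_i cosα_i − u_i·Δl_i)·tanφ'] / Σ W_i sinα_i, with Δl_i = b_i / cosα_i.
Slice 1: Δl = 2.1/cos1.3° = 2.101 m; N'_1 = 27·cos1.3° − 5·2.101 = 16.5; c'Δl = 9.66; W sinα = 0.6
Slice 2: Δl = 1.5/cos18.6° = 1.583 m; N'_2 = 41·cos18.6° − 0·1.583 = 38.9; c'Δl = 7.28; W sinα = 13.1
Slice 3: Δl = 2.1/cos37.9° = 2.661 m; N'_3 = 43·cos37.9° − 10·2.661 = 7.3; c'Δl = 12.24; W sinα = 26.4
Σc'Δl = 29.2 kN/m; ΣN' = 62.7 kN/m; ΣW sinα = 40.1 kN/m
Resisting = 29.2 + 62.7·tan20.2° = 29.2 + 23.1 = 52.2 kN/m
FS = 52.2 / 40.1 = 1.303

FS = 1.30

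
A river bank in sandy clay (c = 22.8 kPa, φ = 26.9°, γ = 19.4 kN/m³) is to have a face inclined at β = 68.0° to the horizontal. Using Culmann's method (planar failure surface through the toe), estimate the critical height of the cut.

H_c = 15.77 m

Culmann's analysis gives the critical failure plane at α_cr = (β + φ)/2 = (68.0 + 26.9)/2 = 47.5°, and the critical height
H_c = (4c/γ) · sinβ cosφ / [1 − cos(β − φ)]
    = (4·22.8/19.4) · sin68.0°·cos26.9° / [1 − cos(41.1°)]
    = 4.701 · 0.9272·0.8918 / [1 − 0.7536]
    = 4.701 · 0.8269 / 0.2464
    = 15.77 m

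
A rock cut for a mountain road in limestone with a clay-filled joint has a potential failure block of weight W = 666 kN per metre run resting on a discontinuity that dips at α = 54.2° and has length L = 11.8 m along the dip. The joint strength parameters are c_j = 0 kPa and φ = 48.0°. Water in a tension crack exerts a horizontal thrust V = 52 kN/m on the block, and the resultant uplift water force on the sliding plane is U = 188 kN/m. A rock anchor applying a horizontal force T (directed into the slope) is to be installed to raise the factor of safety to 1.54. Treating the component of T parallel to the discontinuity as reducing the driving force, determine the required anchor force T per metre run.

Resolving forces along and normal to the sliding plane, with the horizontal anchor force T adding T·sinα to the effective normal force and T·cosα acting up the plane against the driving force:
FS = [c_jL + (W cosα − U − V sinα + T sinα) tanφ] / [W sinα + V cosα − T cosα]
Without the anchor: N' = 159.4 kN/m, driving T_d = 570.6 kN/m, resisting R = 0·11.8 + 159.4·tan48.0° = 177.0 kN/m, FS = 0.31.
Setting FS = 1.54 and solving for T:
1.54·(570.6 − T cos54.2°) = 177.0 + T sin54.2°·tan48.0°
T·(sin54.2°·tan48.0° + 1.54·cos54.2°) = 1.54·570.6 − 177.0
T·(0.8111·1.1106 + 1.54·0.5850) = 878.7 − 177.0 = 701.7
T·1.8016 = 701.7
T = 389.5 kN/m

T = 389 kN/m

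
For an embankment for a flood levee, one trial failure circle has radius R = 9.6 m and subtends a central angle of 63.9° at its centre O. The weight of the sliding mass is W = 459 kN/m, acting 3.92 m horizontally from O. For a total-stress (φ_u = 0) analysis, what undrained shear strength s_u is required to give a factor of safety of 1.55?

s_u = 27.1 kPa

FS = s_u·L_a·R / (W·d), so s_u = FS·W·d / (L_a·R).
Arc length L_a = R·θ = 9.6·(63.9°·π/180) = 9.6·1.1153 = 10.71 m
s_u = 1.55·459·3.92 / (10.71·9.6) = 2788.9 / 102.78 = 27.13 kPa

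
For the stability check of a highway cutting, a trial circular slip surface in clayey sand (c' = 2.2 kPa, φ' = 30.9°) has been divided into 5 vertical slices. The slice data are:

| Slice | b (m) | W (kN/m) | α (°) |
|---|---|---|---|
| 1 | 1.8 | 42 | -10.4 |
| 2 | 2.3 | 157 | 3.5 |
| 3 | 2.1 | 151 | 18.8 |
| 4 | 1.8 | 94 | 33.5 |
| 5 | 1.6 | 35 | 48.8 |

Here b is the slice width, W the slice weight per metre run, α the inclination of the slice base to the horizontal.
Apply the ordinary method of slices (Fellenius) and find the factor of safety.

Ordinary method of slices: FS = Σ[c'·Δl_i + (W_i cosα_i)·tanφ'] / Σ W_i sinα_i, with Δl_i = b_i / cosα_i.
Slice 1: Δl = 1.8/cos(-10.4°) = 1.830 m; N'_1 = 42·cos(-10.4°) = 41.3; c'Δl = 4.03; W sinα = -7.6
Slice 2: Δl = 2.3/cos3.5° = 2.304 m; N'_2 = 157·cos3.5° = 156.7; c'Δl = 5.07; W sinα = 9.6
Slice 3: Δl = 2.1/cos18.8° = 2.218 m; N'_3 = 151·cos18.8° = 142.9; c'Δl = 4.88; W sinα = 48.7
Slice 4: Δl = 1.8/cos33.5° = 2.159 m; N'_4 = 94·cos33.5° = 78.4; c'Δl = 4.75; W sinα = 51.9
Slice 5: Δl = 1.6/cos48.8° = 2.429 m; N'_5 = 35·cos48.8° = 23.1; c'Δl = 5.34; W sinα = 26.3
Σc'Δl = 24.1 kN/m; ΣN' = 442.4 kN/m; ΣW sinα = 128.9 kN/m
Resisting = 24.1 + 442.4·tan30.9° = 24.1 + 264.8 = 288.8 kN/m
FS = 288.8 / 128.9 = 2.241

FS = 2.24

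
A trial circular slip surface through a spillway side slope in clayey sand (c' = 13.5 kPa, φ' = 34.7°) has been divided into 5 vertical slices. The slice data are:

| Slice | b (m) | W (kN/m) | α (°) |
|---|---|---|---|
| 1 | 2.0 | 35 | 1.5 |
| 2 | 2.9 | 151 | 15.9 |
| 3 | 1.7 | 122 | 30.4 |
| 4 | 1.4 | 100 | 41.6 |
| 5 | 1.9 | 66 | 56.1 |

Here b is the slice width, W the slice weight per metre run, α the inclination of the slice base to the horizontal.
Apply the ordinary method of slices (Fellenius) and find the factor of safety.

FS = 1.96

Ordinary method of slices: FS = Σ[c'·Δl_i + (W_i cosα_i)·tanφ'] / Σ W_i sinα_i, with Δl_i = b_i / cosα_i.
Slice 1: Δl = 2.0/cos1.5° = 2.001 m; N'_1 = 35·cos1.5° = 35.0; c'Δl = 27.01; W sinα = 0.9
Slice 2: Δl = 2.9/cos15.9° = 3.015 m; N'_2 = 151·cos15.9° = 145.2; c'Δl = 40.71; W sinα = 41.4
Slice 3: Δl = 1.7/cos30.4° = 1.971 m; N'_3 = 122·cos30.4° = 105.2; c'Δl = 26.61; W sinα = 61.7
Slice 4: Δl = 1.4/cos41.6° = 1.872 m; N'_4 = 100·cos41.6° = 74.8; c'Δl = 25.27; W sinα = 66.4
Slice 5: Δl = 1.9/cos56.1° = 3.407 m; N'_5 = 66·cos56.1° = 36.8; c'Δl = 45.99; W sinα = 54.8
Σc'Δl = 165.6 kN/m; ΣN' = 397.0 kN/m; ΣW sinα = 225.2 kN/m
Resisting = 165.6 + 397.0·tan34.7° = 165.6 + 274.9 = 440.5 kN/m
FS = 440.5 / 225.2 = 1.956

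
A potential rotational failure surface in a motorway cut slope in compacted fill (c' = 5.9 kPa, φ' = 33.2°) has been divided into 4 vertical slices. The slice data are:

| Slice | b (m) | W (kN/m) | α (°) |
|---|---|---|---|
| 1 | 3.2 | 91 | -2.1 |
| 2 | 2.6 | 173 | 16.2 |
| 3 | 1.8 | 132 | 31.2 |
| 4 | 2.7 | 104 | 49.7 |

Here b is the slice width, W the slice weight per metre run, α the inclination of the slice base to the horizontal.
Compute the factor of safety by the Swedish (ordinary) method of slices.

Ordinary method of slices: FS = Σ[c'·Δl_i + (W_i cosα_i)·tanφ'] / Σ W_i sinα_i, with Δl_i = b_i / cosα_i.
Slice 1: Δl = 3.2/cos(-2.1°) = 3.202 m; N'_1 = 91·cos(-2.1°) = 90.9; c'Δl = 18.89; W sinα = -3.3
Slice 2: Δl = 2.6/cos16.2° = 2.708 m; N'_2 = 173·cos16.2° = 166.1; c'Δl = 15.97; W sinα = 48.3
Slice 3: Δl = 1.8/cos31.2° = 2.104 m; N'_3 = 132·cos31.2° = 112.9; c'Δl = 12.42; W sinα = 68.4
Slice 4: Δl = 2.7/cos49.7° = 4.174 m; N'_4 = 104·cos49.7° = 67.3; c'Δl = 24.63; W sinα = 79.3
Σc'Δl = 71.9 kN/m; ΣN' = 437.2 kN/m; ΣW sinα = 192.6 kN/m
Resisting = 71.9 + 437.2·tan33.2° = 71.9 + 286.1 = 358.0 kN/m
FS = 358.0 / 192.6 = 1.859

FS = 1.86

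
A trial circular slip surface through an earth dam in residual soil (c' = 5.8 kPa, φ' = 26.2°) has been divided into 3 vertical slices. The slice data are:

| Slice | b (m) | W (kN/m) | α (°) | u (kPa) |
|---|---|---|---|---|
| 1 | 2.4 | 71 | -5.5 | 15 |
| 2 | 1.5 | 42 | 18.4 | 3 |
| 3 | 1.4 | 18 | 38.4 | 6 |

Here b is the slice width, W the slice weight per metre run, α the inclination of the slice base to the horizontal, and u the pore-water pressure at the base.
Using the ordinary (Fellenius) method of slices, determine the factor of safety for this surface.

FS = 3.94

Ordinary method of slices: FS = Σ[c'·Δl_i + (W_i cosα_i − u_i·Δl_i)·tanφ'] / Σ W_i sinα_i, with Δl_i = b_i / cosα_i.
Slice 1: Δl = 2.4/cos(-5.5°) = 2.411 m; N'_1 = 71·cos(-5.5°) − 15·2.411 = 34.5; c'Δl = 13.98; W sinα = -6.8
Slice 2: Δl = 1.5/cos18.4° = 1.581 m; N'_2 = 42·cos18.4° − 3·1.581 = 35.1; c'Δl = 9.17; W sinα = 13.3
Slice 3: Δl = 1.4/cos38.4° = 1.786 m; N'_3 = 18·cos38.4° − 6·1.786 = 3.4; c'Δl = 10.36; W sinα = 11.2
Σc'Δl = 33.5 kN/m; ΣN' = 73.0 kN/m; ΣW sinα = 17.6 kN/m
Resisting = 33.5 + 73.0·tan26.2° = 33.5 + 35.9 = 69.4 kN/m
FS = 69.4 / 17.6 = 3.938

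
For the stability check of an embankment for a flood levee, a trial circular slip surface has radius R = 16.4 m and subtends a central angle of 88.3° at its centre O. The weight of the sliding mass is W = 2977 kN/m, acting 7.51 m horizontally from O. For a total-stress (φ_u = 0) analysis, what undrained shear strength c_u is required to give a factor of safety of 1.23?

FS = c_u·L_a·R / (W·d), so c_u = FS·W·d / (L_a·R).
Arc length L_a = R·θ = 16.4·(88.3°·π/180) = 16.4·1.5411 = 25.27 m
c_u = 1.23·2977·7.51 / (25.27·16.4) = 27499.4 / 414.50 = 66.34 kPa

c_u = 66.3 kPa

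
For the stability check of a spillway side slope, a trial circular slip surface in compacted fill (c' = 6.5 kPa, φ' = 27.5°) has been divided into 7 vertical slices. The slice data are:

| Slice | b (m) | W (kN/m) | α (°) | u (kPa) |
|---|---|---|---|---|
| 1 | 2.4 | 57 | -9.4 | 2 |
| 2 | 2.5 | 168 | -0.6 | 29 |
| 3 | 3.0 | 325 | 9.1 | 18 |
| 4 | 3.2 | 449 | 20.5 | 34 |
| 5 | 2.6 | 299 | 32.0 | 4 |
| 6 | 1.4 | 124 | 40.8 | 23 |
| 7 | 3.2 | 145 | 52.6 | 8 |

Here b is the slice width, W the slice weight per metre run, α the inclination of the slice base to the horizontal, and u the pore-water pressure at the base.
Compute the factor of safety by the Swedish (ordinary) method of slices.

Ordinary method of slices: FS = Σ[c'·Δl_i + (W_i cosα_i − u_i·Δl_i)·tanφ'] / Σ W_i sinα_i, with Δl_i = b_i / cosα_i.
Slice 1: Δl = 2.4/cos(-9.4°) = 2.433 m; N'_1 = 57·cos(-9.4°) − 2·2.433 = 51.4; c'Δl = 15.81; W sinα = -9.3
Slice 2: Δl = 2.5/cos(-0.6°) = 2.500 m; N'_2 = 168·cos(-0.6°) − 29·2.500 = 95.5; c'Δl = 16.25; W sinα = -1.8
Slice 3: Δl = 3.0/cos9.1° = 3.038 m; N'_3 = 325·cos9.1° − 18·3.038 = 266.2; c'Δl = 19.75; W sinα = 51.4
Slice 4: Δl = 3.2/cos20.5° = 3.416 m; N'_4 = 449·cos20.5° − 34·3.416 = 304.4; c'Δl = 22.21; W sinα = 157.2
Slice 5: Δl = 2.6/cos32.0° = 3.066 m; N'_5 = 299·cos32.0° − 4·3.066 = 241.3; c'Δl = 19.93; W sinα = 158.4
Slice 6: Δl = 1.4/cos40.8° = 1.849 m; N'_6 = 124·cos40.8° − 23·1.849 = 51.3; c'Δl = 12.02; W sinα = 81.0
Slice 7: Δl = 3.2/cos52.6° = 5.269 m; N'_7 = 145·cos52.6° − 8·5.269 = 45.9; c'Δl = 34.25; W sinα = 115.2
Σc'Δl = 140.2 kN/m; ΣN' = 1056.0 kN/m; ΣW sinα = 552.2 kN/m
Resisting = 140.2 + 1056.0·tan27.5° = 140.2 + 549.7 = 690.0 kN/m
FS = 690.0 / 552.2 = 1.249

FS = 1.25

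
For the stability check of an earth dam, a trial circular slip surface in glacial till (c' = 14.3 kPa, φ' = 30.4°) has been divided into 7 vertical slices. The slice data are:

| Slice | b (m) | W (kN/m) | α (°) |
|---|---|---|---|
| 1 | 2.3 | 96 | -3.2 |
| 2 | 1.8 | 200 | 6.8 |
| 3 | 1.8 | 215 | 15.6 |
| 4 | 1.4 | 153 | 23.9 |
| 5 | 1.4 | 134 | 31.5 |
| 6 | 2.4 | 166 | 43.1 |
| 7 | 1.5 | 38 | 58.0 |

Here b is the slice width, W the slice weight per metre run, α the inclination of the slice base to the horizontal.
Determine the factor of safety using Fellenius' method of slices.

Ordinary method of slices: FS = Σ[c'·Δl_i + (W_i cosα_i)·tanφ'] / Σ W_i sinα_i, with Δl_i = b_i / cosα_i.
Slice 1: Δl = 2.3/cos(-3.2°) = 2.304 m; N'_1 = 96·cos(-3.2°) = 95.9; c'Δl = 32.94; W sinα = -5.4
Slice 2: Δl = 1.8/cos6.8° = 1.813 m; N'_2 = 200·cos6.8° = 198.6; c'Δl = 25.92; W sinα = 23.7
Slice 3: Δl = 1.8/cos15.6° = 1.869 m; N'_3 = 215·cos15.6° = 207.1; c'Δl = 26.72; W sinα = 57.8
Slice 4: Δl = 1.4/cos23.9° = 1.531 m; N'_4 = 153·cos23.9° = 139.9; c'Δl = 21.90; W sinα = 62.0
Slice 5: Δl = 1.4/cos31.5° = 1.642 m; N'_5 = 134·cos31.5° = 114.3; c'Δl = 23.48; W sinα = 70.0
Slice 6: Δl = 2.4/cos43.1° = 3.287 m; N'_6 = 166·cos43.1° = 121.2; c'Δl = 47.00; W sinα = 113.4
Slice 7: Δl = 1.5/cos58.0° = 2.831 m; N'_7 = 38·cos58.0° = 20.1; c'Δl = 40.48; W sinα = 32.2
Σc'Δl = 218.4 kN/m; ΣN' = 897.0 kN/m; ΣW sinα = 353.8 kN/m
Resisting = 218.4 + 897.0·tan30.4° = 218.4 + 526.3 = 744.7 kN/m
FS = 744.7 / 353.8 = 2.105

FS = 2.10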